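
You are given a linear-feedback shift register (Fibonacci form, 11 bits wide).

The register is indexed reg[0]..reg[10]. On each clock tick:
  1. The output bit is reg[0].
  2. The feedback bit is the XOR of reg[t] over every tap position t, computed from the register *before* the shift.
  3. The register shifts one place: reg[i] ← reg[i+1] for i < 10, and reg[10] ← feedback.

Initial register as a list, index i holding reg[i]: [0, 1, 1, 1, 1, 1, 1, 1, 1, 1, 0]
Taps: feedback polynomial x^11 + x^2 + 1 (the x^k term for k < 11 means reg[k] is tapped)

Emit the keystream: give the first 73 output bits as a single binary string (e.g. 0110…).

0111111111010000000100100000101101000100110010101111110000100001100101001

tick  register→output (feedback)
  0  01111111110→0 (1)
  1  11111111101→1 (0)
  2  11111111010→1 (0)
  3  11111110100→1 (0)
  4  11111101000→1 (0)
  5  11111010000→1 (0)
  6  11110100000→1 (0)
  7  11101000000→1 (0)
  8  11010000000→1 (1)
  9  10100000001→1 (0)
 10  01000000010→0 (0)
 11  10000000100→1 (1)
 12  00000001001→0 (0)
 13  00000010010→0 (0)
 14  00000100100→0 (0)
 15  00001001000→0 (0)
 16  00010010000→0 (0)
 17  00100100000→0 (1)
 18  01001000001→0 (0)
 19  10010000010→1 (1)
 20  00100000101→0 (1)
 21  01000001011→0 (0)
 22  10000010110→1 (1)
 23  00000101101→0 (0)
 24  00001011010→0 (0)
 25  00010110100→0 (0)
 26  00101101000→0 (1)
 27  01011010001→0 (0)
 28  10110100010→1 (0)
 29  01101000100→0 (1)
 30  11010001001→1 (1)
 31  10100010011→1 (0)
 32  01000100110→0 (0)
 33  10001001100→1 (1)
 34  00010011001→0 (0)
 35  00100110010→0 (1)
 36  01001100101→0 (0)
 37  10011001010→1 (1)
 38  00110010101→0 (1)
 39  01100101011→0 (1)
 40  11001010111→1 (1)
 41  10010101111→1 (1)
 42  00101011111→0 (1)
 43  01010111111→0 (0)
 44  10101111110→1 (0)
 45  01011111100→0 (0)
 46  10111111000→1 (0)
 47  01111110000→0 (1)
 48  11111100001→1 (0)
 49  11111000010→1 (0)
 50  11110000100→1 (0)
 51  11100001000→1 (0)
 52  11000010000→1 (1)
 53  10000100001→1 (1)
 54  00001000011→0 (0)
 55  00010000110→0 (0)
 56  00100001100→0 (1)
 57  01000011001→0 (0)
 58  10000110010→1 (1)
 59  00001100101→0 (0)
 60  00011001010→0 (0)
 61  00110010100→0 (1)
 62  01100101001→0 (1)
 63  11001010011→1 (1)
 64  10010100111→1 (1)
 65  00101001111→0 (1)
 66  01010011111→0 (0)
 67  10100111110→1 (0)
 68  01001111100→0 (0)
 69  10011111000→1 (1)
 70  00111110001→0 (1)
 71  01111100011→0 (1)
 72  11111000111→1 (0)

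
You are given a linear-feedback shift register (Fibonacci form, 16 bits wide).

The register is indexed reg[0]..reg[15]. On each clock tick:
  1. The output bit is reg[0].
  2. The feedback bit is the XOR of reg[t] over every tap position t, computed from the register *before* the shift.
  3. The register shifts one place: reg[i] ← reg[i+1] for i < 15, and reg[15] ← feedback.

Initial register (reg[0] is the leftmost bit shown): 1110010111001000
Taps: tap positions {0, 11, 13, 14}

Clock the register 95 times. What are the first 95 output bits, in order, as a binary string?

11100101110010001001011000110011100111101011111000100011000001110011000010111011010101011101100

k : reg_k → out_k, fb_k
0: 1110010111001000 → 1, fb=1
1: 1100101110010001 → 1, fb=0
2: 1001011100100010 → 1, fb=0
3: 0010111001000100 → 0, fb=1
4: 0101110010001001 → 0, fb=0
5: 1011100100010010 → 1, fb=1
6: 0111001000100101 → 0, fb=1
7: 1110010001001011 → 1, fb=0
8: 1100100010010110 → 1, fb=0
9: 1001000100101100 → 1, fb=0
10: 0010001001011000 → 0, fb=1
11: 0100010010110001 → 0, fb=1
12: 1000100101100011 → 1, fb=0
13: 0001001011000110 → 0, fb=0
14: 0010010110001100 → 0, fb=1
15: 0100101100011001 → 0, fb=1
16: 1001011000110011 → 1, fb=1
17: 0010110001100111 → 0, fb=0
18: 0101100011001110 → 0, fb=0
19: 1011000110011100 → 1, fb=1
20: 0110001100111001 → 0, fb=1
21: 1100011001110011 → 1, fb=1
22: 1000110011100111 → 1, fb=1
23: 0001100111001111 → 0, fb=0
24: 0011001110011110 → 0, fb=1
25: 0110011100111101 → 0, fb=0
26: 1100111001111010 → 1, fb=1
27: 1001110011110101 → 1, fb=1
28: 0011100111101011 → 0, fb=1
29: 0111001111010111 → 0, fb=1
30: 1110011110101111 → 1, fb=1
31: 1100111101011111 → 1, fb=0
32: 1001111010111110 → 1, fb=0
33: 0011110101111100 → 0, fb=0
34: 0111101011111000 → 0, fb=1
35: 1111010111110001 → 1, fb=0
36: 1110101111100010 → 1, fb=0
37: 1101011111000100 → 1, fb=0
38: 1010111110001000 → 1, fb=1
39: 0101111100010001 → 0, fb=1
40: 1011111000100011 → 1, fb=0
41: 0111110001000110 → 0, fb=0
42: 1111100010001100 → 1, fb=0
43: 1111000100011000 → 1, fb=0
44: 1110001000110000 → 1, fb=0
45: 1100010001100000 → 1, fb=1
46: 1000100011000001 → 1, fb=1
47: 0001000110000011 → 0, fb=1
48: 0010001100000111 → 0, fb=0
49: 0100011000001110 → 0, fb=0
50: 1000110000011100 → 1, fb=1
51: 0001100000111001 → 0, fb=1
52: 0011000001110011 → 0, fb=0
53: 0110000011100110 → 0, fb=0
54: 1100000111001100 → 1, fb=0
55: 1000001110011000 → 1, fb=0
56: 0000011100110000 → 0, fb=1
57: 0000111001100001 → 0, fb=0
58: 0001110011000010 → 0, fb=1
59: 0011100110000101 → 0, fb=1
60: 0111001100001011 → 0, fb=1
61: 1110011000010111 → 1, fb=0
62: 1100110000101110 → 1, fb=1
63: 1001100001011101 → 1, fb=1
64: 0011000010111011 → 0, fb=0
65: 0110000101110110 → 0, fb=1
66: 1100001011101101 → 1, fb=0
67: 1000010111011010 → 1, fb=1
68: 0000101110110101 → 0, fb=0
69: 0001011101101010 → 0, fb=1
70: 0010111011010101 → 0, fb=0
71: 0101110110101010 → 0, fb=1
72: 1011101101010101 → 1, fb=1
73: 0111011010101011 → 0, fb=1
74: 1110110101010111 → 1, fb=0
75: 1101101010101110 → 1, fb=1
76: 1011010101011101 → 1, fb=1
77: 0110101010111011 → 0, fb=0
78: 1101010101110110 → 1, fb=0
79: 1010101011101100 → 1, fb=0
80: 0101010111011000 → 0, fb=1
81: 1010101110110001 → 1, fb=0
82: 0101011101100010 → 0, fb=1
83: 1010111011000101 → 1, fb=0
84: 0101110110001010 → 0, fb=1
85: 1011101100010101 → 1, fb=1
86: 0111011000101011 → 0, fb=1
87: 1110110001010111 → 1, fb=0
88: 1101100010101110 → 1, fb=1
89: 1011000101011101 → 1, fb=1
90: 0110001010111011 → 0, fb=0
91: 1100010101110110 → 1, fb=0
92: 1000101011101100 → 1, fb=0
93: 0001010111011000 → 0, fb=1
94: 0010101110110001 → 0, fb=1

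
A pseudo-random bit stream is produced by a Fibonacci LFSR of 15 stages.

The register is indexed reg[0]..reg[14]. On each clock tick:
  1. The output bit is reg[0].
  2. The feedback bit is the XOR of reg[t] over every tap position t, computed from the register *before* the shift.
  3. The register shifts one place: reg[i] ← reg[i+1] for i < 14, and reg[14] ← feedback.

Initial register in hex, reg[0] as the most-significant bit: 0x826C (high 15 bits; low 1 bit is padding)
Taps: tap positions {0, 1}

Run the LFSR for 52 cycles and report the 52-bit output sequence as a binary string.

k : reg_k → out_k, fb_k
0: 100000100110110 → 1, fb=1
1: 000001001101101 → 0, fb=0
2: 000010011011010 → 0, fb=0
3: 000100110110100 → 0, fb=0
4: 001001101101000 → 0, fb=0
5: 010011011010000 → 0, fb=1
6: 100110110100001 → 1, fb=1
7: 001101101000011 → 0, fb=0
8: 011011010000110 → 0, fb=1
9: 110110100001101 → 1, fb=0
10: 101101000011010 → 1, fb=1
11: 011010000110101 → 0, fb=1
12: 110100001101011 → 1, fb=0
13: 101000011010110 → 1, fb=1
14: 010000110101101 → 0, fb=1
15: 100001101011011 → 1, fb=1
16: 000011010110111 → 0, fb=0
17: 000110101101110 → 0, fb=0
18: 001101011011100 → 0, fb=0
19: 011010110111000 → 0, fb=1
20: 110101101110001 → 1, fb=0
21: 101011011100010 → 1, fb=1
22: 010110111000101 → 0, fb=1
23: 101101110001011 → 1, fb=1
24: 011011100010111 → 0, fb=1
25: 110111000101111 → 1, fb=0
26: 101110001011110 → 1, fb=1
27: 011100010111101 → 0, fb=1
28: 111000101111011 → 1, fb=0
29: 110001011110110 → 1, fb=0
30: 100010111101100 → 1, fb=1
31: 000101111011001 → 0, fb=0
32: 001011110110010 → 0, fb=0
33: 010111101100100 → 0, fb=1
34: 101111011001001 → 1, fb=1
35: 011110110010011 → 0, fb=1
36: 111101100100111 → 1, fb=0
37: 111011001001110 → 1, fb=0
38: 110110010011100 → 1, fb=0
39: 101100100111000 → 1, fb=1
40: 011001001110001 → 0, fb=1
41: 110010011100011 → 1, fb=0
42: 100100111000110 → 1, fb=1
43: 001001110001101 → 0, fb=0
44: 010011100011010 → 0, fb=1
45: 100111000110101 → 1, fb=1
46: 001110001101011 → 0, fb=0
47: 011100011010110 → 0, fb=1
48: 111000110101101 → 1, fb=0
49: 110001101011010 → 1, fb=0
50: 100011010110100 → 1, fb=1
51: 000110101101001 → 0, fb=0

1000001001101101000011010110111000101111011001001110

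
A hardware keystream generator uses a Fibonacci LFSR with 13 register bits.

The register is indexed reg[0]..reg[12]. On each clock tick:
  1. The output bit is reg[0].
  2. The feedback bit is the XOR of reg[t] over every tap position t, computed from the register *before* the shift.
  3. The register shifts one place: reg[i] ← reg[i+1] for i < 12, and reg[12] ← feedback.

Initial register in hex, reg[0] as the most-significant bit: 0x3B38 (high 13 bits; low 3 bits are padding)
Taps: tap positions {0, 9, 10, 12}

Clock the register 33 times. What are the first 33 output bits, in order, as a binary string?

001110110011100110100101110011111

tick  register→output (feedback)
  0  0011101100111→0 (0)
  1  0111011001110→0 (0)
  2  1110110011100→1 (1)
  3  1101100111001→1 (1)
  4  1011001110011→1 (0)
  5  0110011100110→0 (1)
  6  1100111001101→1 (0)
  7  1001110011010→1 (0)
  8  0011100110100→0 (1)
  9  0111001101001→0 (0)
 10  1110011010010→1 (1)
 11  1100110100101→1 (1)
 12  1001101001011→1 (1)
 13  0011010010111→0 (0)
 14  0110100101110→0 (0)
 15  1101001011100→1 (1)
 16  1010010111001→1 (1)
 17  0100101110011→0 (1)
 18  1001011100111→1 (1)
 19  0010111001111→0 (1)
 20  0101110011111→0 (1)
 21  1011100111111→1 (0)
 22  0111001111110→0 (0)
 23  1110011111100→1 (1)
 24  1100111111001→1 (1)
 25  1001111110011→1 (0)
 26  0011111100110→0 (1)
 27  0111111001101→0 (1)
 28  1111110011011→1 (1)
 29  1111100110111→1 (1)
 30  1111001101111→1 (0)
 31  1110011011110→1 (1)
 32  1100110111101→1 (0)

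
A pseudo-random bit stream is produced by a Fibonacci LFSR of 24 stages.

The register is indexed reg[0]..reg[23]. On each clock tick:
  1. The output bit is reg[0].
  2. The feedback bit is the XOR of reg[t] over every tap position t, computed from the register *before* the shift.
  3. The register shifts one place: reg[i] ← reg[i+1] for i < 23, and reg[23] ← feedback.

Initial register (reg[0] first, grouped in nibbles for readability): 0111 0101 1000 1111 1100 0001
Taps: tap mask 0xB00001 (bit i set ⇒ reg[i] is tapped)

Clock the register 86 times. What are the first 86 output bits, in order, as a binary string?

01110101100011111100000110010100011110100011100111011100001010010000111101111000110101

k : reg_k → out_k, fb_k
0: 011101011000111111000001 → 0, fb=1
1: 111010110001111110000011 → 1, fb=0
2: 110101100011111100000110 → 1, fb=0
3: 101011000111111000001100 → 1, fb=1
4: 010110001111110000011001 → 0, fb=0
5: 101100011111100000110010 → 1, fb=1
6: 011000111111000001100101 → 0, fb=0
7: 110001111110000011001010 → 1, fb=0
8: 100011111100000110010100 → 1, fb=0
9: 000111111000001100101000 → 0, fb=1
10: 001111110000011001010001 → 0, fb=1
11: 011111100000110010100011 → 0, fb=1
12: 111111000001100101000111 → 1, fb=1
13: 111110000011001010001111 → 1, fb=0
14: 111100000110010100011110 → 1, fb=1
15: 111000001100101000111101 → 1, fb=0
16: 110000011001010001111010 → 1, fb=0
17: 100000110010100011110100 → 1, fb=0
18: 000001100101000111101000 → 0, fb=1
19: 000011001010001111010001 → 0, fb=1
20: 000110010100011110100011 → 0, fb=1
21: 001100101000111101000111 → 0, fb=0
22: 011001010001111010001110 → 0, fb=0
23: 110010100011110100011100 → 1, fb=1
24: 100101000111101000111001 → 1, fb=1
25: 001010001111010001110011 → 0, fb=1
26: 010100011110100011100111 → 0, fb=0
27: 101000111101000111001110 → 1, fb=1
28: 010001111010001110011101 → 0, fb=1
29: 100011110100011100111011 → 1, fb=1
30: 000111101000111001110111 → 0, fb=0
31: 001111010001110011101110 → 0, fb=0
32: 011110100011100111011100 → 0, fb=0
33: 111101000111001110111000 → 1, fb=0
34: 111010001110011101110000 → 1, fb=1
35: 110100011100111011100001 → 1, fb=0
36: 101000111001110111000010 → 1, fb=1
37: 010001110011101110000101 → 0, fb=0
38: 100011100111011100001010 → 1, fb=0
39: 000111001110111000010100 → 0, fb=1
40: 001110011101110000101001 → 0, fb=0
41: 011100111011100001010010 → 0, fb=0
42: 111001110111000010100100 → 1, fb=0
43: 110011101110000101001000 → 1, fb=0
44: 100111011100001010010000 → 1, fb=1
45: 001110111000010100100001 → 0, fb=1
46: 011101110000101001000011 → 0, fb=1
47: 111011100001010010000111 → 1, fb=1
48: 110111000010100100001111 → 1, fb=0
49: 101110000101001000011110 → 1, fb=1
50: 011100001010010000111101 → 0, fb=1
51: 111000010100100001111011 → 1, fb=1
52: 110000101001000011110111 → 1, fb=1
53: 100001010010000111101111 → 1, fb=0
54: 000010100100001111011110 → 0, fb=0
55: 000101001000011110111100 → 0, fb=0
56: 001010010000111101111000 → 0, fb=1
57: 010100100001111011110001 → 0, fb=1
58: 101001000011110111100011 → 1, fb=0
59: 010010000111101111000110 → 0, fb=1
60: 100100001111011110001101 → 1, fb=0
61: 001000011110111100011010 → 0, fb=1
62: 010000111101111000110101 → 0, fb=0
63: 100001111011110001101010 → 1, fb=0
64: 000011110111100011010100 → 0, fb=1
65: 000111101111000110101001 → 0, fb=0
66: 001111011110001101010010 → 0, fb=0
67: 011110111100011010100100 → 0, fb=1
68: 111101111000110101001001 → 1, fb=1
69: 111011110001101010010011 → 1, fb=0
70: 110111100011010100100110 → 1, fb=0
71: 101111000110101001001100 → 1, fb=1
72: 011110001101010010011001 → 0, fb=0
73: 111100011010100100110010 → 1, fb=1
74: 111000110101001001100101 → 1, fb=1
75: 110001101010010011001011 → 1, fb=1
76: 100011010100100110010111 → 1, fb=1
77: 000110101001001100101111 → 0, fb=1
78: 001101010010011001011111 → 0, fb=1
79: 011010100100110010111111 → 0, fb=1
80: 110101001001100101111111 → 1, fb=0
81: 101010010011001011111110 → 1, fb=1
82: 010100100110010111111101 → 0, fb=1
83: 101001001100101111111011 → 1, fb=1
84: 010010011001011111110111 → 0, fb=0
85: 100100110010111111101110 → 1, fb=1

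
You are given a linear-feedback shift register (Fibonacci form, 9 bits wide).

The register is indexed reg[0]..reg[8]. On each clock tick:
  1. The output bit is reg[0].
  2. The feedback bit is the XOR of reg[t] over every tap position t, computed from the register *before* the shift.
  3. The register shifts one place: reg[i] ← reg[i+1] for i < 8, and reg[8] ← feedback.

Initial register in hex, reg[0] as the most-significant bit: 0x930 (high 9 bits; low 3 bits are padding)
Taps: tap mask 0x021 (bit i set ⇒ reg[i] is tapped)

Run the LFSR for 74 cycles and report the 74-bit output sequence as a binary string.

10010011011111100101101010000101000100111011001011110110000110101010011100

step | reg (before) | out | fb
   0 | 100100110 | 1 | 1
   1 | 001001101 | 0 | 1
   2 | 010011011 | 0 | 1
   3 | 100110111 | 1 | 1
   4 | 001101111 | 0 | 1
   5 | 011011111 | 0 | 1
   6 | 110111111 | 1 | 0
   7 | 101111110 | 1 | 0
   8 | 011111100 | 0 | 1
   9 | 111111001 | 1 | 0
  10 | 111110010 | 1 | 1
  11 | 111100101 | 1 | 1
  12 | 111001011 | 1 | 0
  13 | 110010110 | 1 | 1
  14 | 100101101 | 1 | 0
  15 | 001011010 | 0 | 1
  16 | 010110101 | 0 | 0
  17 | 101101010 | 1 | 0
  18 | 011010100 | 0 | 0
  19 | 110101000 | 1 | 0
  20 | 101010000 | 1 | 1
  21 | 010100001 | 0 | 0
  22 | 101000010 | 1 | 1
  23 | 010000101 | 0 | 0
  24 | 100001010 | 1 | 0
  25 | 000010100 | 0 | 0
  26 | 000101000 | 0 | 1
  27 | 001010001 | 0 | 0
  28 | 010100010 | 0 | 0
  29 | 101000100 | 1 | 1
  30 | 010001001 | 0 | 1
  31 | 100010011 | 1 | 1
  32 | 000100111 | 0 | 0
  33 | 001001110 | 0 | 1
  34 | 010011101 | 0 | 1
  35 | 100111011 | 1 | 0
  36 | 001110110 | 0 | 0
  37 | 011101100 | 0 | 1
  38 | 111011001 | 1 | 0
  39 | 110110010 | 1 | 1
  40 | 101100101 | 1 | 1
  41 | 011001011 | 0 | 1
  42 | 110010111 | 1 | 1
  43 | 100101111 | 1 | 0
  44 | 001011110 | 0 | 1
  45 | 010111101 | 0 | 1
  46 | 101111011 | 1 | 0
  47 | 011110110 | 0 | 0
  48 | 111101100 | 1 | 0
  49 | 111011000 | 1 | 0
  50 | 110110000 | 1 | 1
  51 | 101100001 | 1 | 1
  52 | 011000011 | 0 | 0
  53 | 110000110 | 1 | 1
  54 | 100001101 | 1 | 0
  55 | 000011010 | 0 | 1
  56 | 000110101 | 0 | 0
  57 | 001101010 | 0 | 1
  58 | 011010101 | 0 | 0
  59 | 110101010 | 1 | 0
  60 | 101010100 | 1 | 1
  61 | 010101001 | 0 | 1
  62 | 101010011 | 1 | 1
  63 | 010100111 | 0 | 0
  64 | 101001110 | 1 | 0
  65 | 010011100 | 0 | 1
  66 | 100111001 | 1 | 0
  67 | 001110010 | 0 | 0
  68 | 011100100 | 0 | 0
  69 | 111001000 | 1 | 0
  70 | 110010000 | 1 | 1
  71 | 100100001 | 1 | 1
  72 | 001000011 | 0 | 0
  73 | 010000110 | 0 | 0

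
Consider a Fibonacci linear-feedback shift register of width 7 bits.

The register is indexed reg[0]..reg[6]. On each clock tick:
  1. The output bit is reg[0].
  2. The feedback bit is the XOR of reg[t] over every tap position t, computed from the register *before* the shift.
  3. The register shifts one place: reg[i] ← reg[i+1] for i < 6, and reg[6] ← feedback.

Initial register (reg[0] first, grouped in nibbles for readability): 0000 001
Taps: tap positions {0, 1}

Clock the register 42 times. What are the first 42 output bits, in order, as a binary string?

000000100000110000101000111100100010110011

k : reg_k → out_k, fb_k
0: 0000001 → 0, fb=0
1: 0000010 → 0, fb=0
2: 0000100 → 0, fb=0
3: 0001000 → 0, fb=0
4: 0010000 → 0, fb=0
5: 0100000 → 0, fb=1
6: 1000001 → 1, fb=1
7: 0000011 → 0, fb=0
8: 0000110 → 0, fb=0
9: 0001100 → 0, fb=0
10: 0011000 → 0, fb=0
11: 0110000 → 0, fb=1
12: 1100001 → 1, fb=0
13: 1000010 → 1, fb=1
14: 0000101 → 0, fb=0
15: 0001010 → 0, fb=0
16: 0010100 → 0, fb=0
17: 0101000 → 0, fb=1
18: 1010001 → 1, fb=1
19: 0100011 → 0, fb=1
20: 1000111 → 1, fb=1
21: 0001111 → 0, fb=0
22: 0011110 → 0, fb=0
23: 0111100 → 0, fb=1
24: 1111001 → 1, fb=0
25: 1110010 → 1, fb=0
26: 1100100 → 1, fb=0
27: 1001000 → 1, fb=1
28: 0010001 → 0, fb=0
29: 0100010 → 0, fb=1
30: 1000101 → 1, fb=1
31: 0001011 → 0, fb=0
32: 0010110 → 0, fb=0
33: 0101100 → 0, fb=1
34: 1011001 → 1, fb=1
35: 0110011 → 0, fb=1
36: 1100111 → 1, fb=0
37: 1001110 → 1, fb=1
38: 0011101 → 0, fb=0
39: 0111010 → 0, fb=1
40: 1110101 → 1, fb=0
41: 1101010 → 1, fb=0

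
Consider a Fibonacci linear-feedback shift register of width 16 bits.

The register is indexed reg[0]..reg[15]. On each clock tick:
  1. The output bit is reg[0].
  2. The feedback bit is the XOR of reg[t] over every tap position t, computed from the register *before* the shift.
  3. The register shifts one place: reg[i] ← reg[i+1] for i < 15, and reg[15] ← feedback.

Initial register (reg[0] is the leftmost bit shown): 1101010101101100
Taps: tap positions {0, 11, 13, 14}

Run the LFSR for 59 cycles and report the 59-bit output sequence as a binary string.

k : reg_k → out_k, fb_k
0: 1101010101101100 → 1, fb=0
1: 1010101011011000 → 1, fb=0
2: 0101010110110000 → 0, fb=1
3: 1010101101100001 → 1, fb=1
4: 0101011011000011 → 0, fb=1
5: 1010110110000111 → 1, fb=1
6: 0101101100001111 → 0, fb=0
7: 1011011000011110 → 1, fb=0
8: 0110110000111100 → 0, fb=0
9: 1101100001111000 → 1, fb=0
10: 1011000011110000 → 1, fb=0
11: 0110000111100000 → 0, fb=0
12: 1100001111000000 → 1, fb=1
13: 1000011110000001 → 1, fb=1
14: 0000111100000011 → 0, fb=1
15: 0001111000000111 → 0, fb=0
16: 0011110000001110 → 0, fb=0
17: 0111100000011100 → 0, fb=0
18: 1111000000111000 → 1, fb=0
19: 1110000001110000 → 1, fb=0
20: 1100000011100000 → 1, fb=1
21: 1000000111000001 → 1, fb=1
22: 0000001110000011 → 0, fb=1
23: 0000011100000111 → 0, fb=0
24: 0000111000001110 → 0, fb=0
25: 0001110000011100 → 0, fb=0
26: 0011100000111000 → 0, fb=1
27: 0111000001110001 → 0, fb=1
28: 1110000011100011 → 1, fb=0
29: 1100000111000110 → 1, fb=1
30: 1000001110001101 → 1, fb=0
31: 0000011100011010 → 0, fb=0
32: 0000111000110100 → 0, fb=0
33: 0001110001101000 → 0, fb=0
34: 0011100011010000 → 0, fb=1
35: 0111000110100001 → 0, fb=0
36: 1110001101000010 → 1, fb=0
37: 1100011010000100 → 1, fb=0
38: 1000110100001000 → 1, fb=1
39: 0001101000010001 → 0, fb=1
40: 0011010000100011 → 0, fb=1
41: 0110100001000111 → 0, fb=0
42: 1101000010001110 → 1, fb=1
43: 1010000100011101 → 1, fb=1
44: 0100001000111011 → 0, fb=0
45: 1000010001110110 → 1, fb=0
46: 0000100011101100 → 0, fb=1
47: 0001000111011001 → 0, fb=1
48: 0010001110110011 → 0, fb=0
49: 0100011101100110 → 0, fb=0
50: 1000111011001100 → 1, fb=0
51: 0001110110011000 → 0, fb=1
52: 0011101100110001 → 0, fb=1
53: 0111011001100011 → 0, fb=1
54: 1110110011000111 → 1, fb=1
55: 1101100110001111 → 1, fb=1
56: 1011001100011111 → 1, fb=0
57: 0110011000111110 → 0, fb=1
58: 1100110001111101 → 1, fb=1

11010101011011000011110000001110000011100011010000100011101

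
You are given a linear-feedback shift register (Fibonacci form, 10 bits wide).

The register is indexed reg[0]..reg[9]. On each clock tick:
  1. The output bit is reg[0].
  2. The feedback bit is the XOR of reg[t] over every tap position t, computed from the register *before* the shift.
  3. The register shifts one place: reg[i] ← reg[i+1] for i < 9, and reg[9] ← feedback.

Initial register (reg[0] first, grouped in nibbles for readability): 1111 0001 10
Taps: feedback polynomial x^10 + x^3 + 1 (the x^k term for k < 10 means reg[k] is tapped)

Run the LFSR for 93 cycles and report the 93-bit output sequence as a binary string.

111100011001111101011001011001001001000000000100000010010001000001100100110100001001010100001

k : reg_k → out_k, fb_k
0: 1111000110 → 1, fb=0
1: 1110001100 → 1, fb=1
2: 1100011001 → 1, fb=1
3: 1000110011 → 1, fb=1
4: 0001100111 → 0, fb=1
5: 0011001111 → 0, fb=1
6: 0110011111 → 0, fb=0
7: 1100111110 → 1, fb=1
8: 1001111101 → 1, fb=0
9: 0011111010 → 0, fb=1
10: 0111110101 → 0, fb=1
11: 1111101011 → 1, fb=0
12: 1111010110 → 1, fb=0
13: 1110101100 → 1, fb=1
14: 1101011001 → 1, fb=0
15: 1010110010 → 1, fb=1
16: 0101100101 → 0, fb=1
17: 1011001011 → 1, fb=0
18: 0110010110 → 0, fb=0
19: 1100101100 → 1, fb=1
20: 1001011001 → 1, fb=0
21: 0010110010 → 0, fb=0
22: 0101100100 → 0, fb=1
23: 1011001001 → 1, fb=0
24: 0110010010 → 0, fb=0
25: 1100100100 → 1, fb=1
26: 1001001001 → 1, fb=0
27: 0010010010 → 0, fb=0
28: 0100100100 → 0, fb=0
29: 1001001000 → 1, fb=0
30: 0010010000 → 0, fb=0
31: 0100100000 → 0, fb=0
32: 1001000000 → 1, fb=0
33: 0010000000 → 0, fb=0
34: 0100000000 → 0, fb=0
35: 1000000000 → 1, fb=1
36: 0000000001 → 0, fb=0
37: 0000000010 → 0, fb=0
38: 0000000100 → 0, fb=0
39: 0000001000 → 0, fb=0
40: 0000010000 → 0, fb=0
41: 0000100000 → 0, fb=0
42: 0001000000 → 0, fb=1
43: 0010000001 → 0, fb=0
44: 0100000010 → 0, fb=0
45: 1000000100 → 1, fb=1
46: 0000001001 → 0, fb=0
47: 0000010010 → 0, fb=0
48: 0000100100 → 0, fb=0
49: 0001001000 → 0, fb=1
50: 0010010001 → 0, fb=0
51: 0100100010 → 0, fb=0
52: 1001000100 → 1, fb=0
53: 0010001000 → 0, fb=0
54: 0100010000 → 0, fb=0
55: 1000100000 → 1, fb=1
56: 0001000001 → 0, fb=1
57: 0010000011 → 0, fb=0
58: 0100000110 → 0, fb=0
59: 1000001100 → 1, fb=1
60: 0000011001 → 0, fb=0
61: 0000110010 → 0, fb=0
62: 0001100100 → 0, fb=1
63: 0011001001 → 0, fb=1
64: 0110010011 → 0, fb=0
65: 1100100110 → 1, fb=1
66: 1001001101 → 1, fb=0
67: 0010011010 → 0, fb=0
68: 0100110100 → 0, fb=0
69: 1001101000 → 1, fb=0
70: 0011010000 → 0, fb=1
71: 0110100001 → 0, fb=0
72: 1101000010 → 1, fb=0
73: 1010000100 → 1, fb=1
74: 0100001001 → 0, fb=0
75: 1000010010 → 1, fb=1
76: 0000100101 → 0, fb=0
77: 0001001010 → 0, fb=1
78: 0010010101 → 0, fb=0
79: 0100101010 → 0, fb=0
80: 1001010100 → 1, fb=0
81: 0010101000 → 0, fb=0
82: 0101010000 → 0, fb=1
83: 1010100001 → 1, fb=1
84: 0101000011 → 0, fb=1
85: 1010000111 → 1, fb=1
86: 0100001111 → 0, fb=0
87: 1000011110 → 1, fb=1
88: 0000111101 → 0, fb=0
89: 0001111010 → 0, fb=1
90: 0011110101 → 0, fb=1
91: 0111101011 → 0, fb=1
92: 1111010111 → 1, fb=0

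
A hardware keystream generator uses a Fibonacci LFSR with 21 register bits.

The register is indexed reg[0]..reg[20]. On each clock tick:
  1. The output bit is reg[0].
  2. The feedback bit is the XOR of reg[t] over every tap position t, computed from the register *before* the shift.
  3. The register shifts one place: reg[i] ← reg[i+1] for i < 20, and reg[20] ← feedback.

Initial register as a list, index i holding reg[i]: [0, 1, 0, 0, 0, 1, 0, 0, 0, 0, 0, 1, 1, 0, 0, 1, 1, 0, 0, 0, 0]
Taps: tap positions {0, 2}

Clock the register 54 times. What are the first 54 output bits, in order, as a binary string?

010001000001100110000010101000111111110001000001011000

k : reg_k → out_k, fb_k
0: 010001000001100110000 → 0, fb=0
1: 100010000011001100000 → 1, fb=1
2: 000100000110011000001 → 0, fb=0
3: 001000001100110000010 → 0, fb=1
4: 010000011001100000101 → 0, fb=0
5: 100000110011000001010 → 1, fb=1
6: 000001100110000010101 → 0, fb=0
7: 000011001100000101010 → 0, fb=0
8: 000110011000001010100 → 0, fb=0
9: 001100110000010101000 → 0, fb=1
10: 011001100000101010001 → 0, fb=1
11: 110011000001010100011 → 1, fb=1
12: 100110000010101000111 → 1, fb=1
13: 001100000101010001111 → 0, fb=1
14: 011000001010100011111 → 0, fb=1
15: 110000010101000111111 → 1, fb=1
16: 100000101010001111111 → 1, fb=1
17: 000001010100011111111 → 0, fb=0
18: 000010101000111111110 → 0, fb=0
19: 000101010001111111100 → 0, fb=0
20: 001010100011111111000 → 0, fb=1
21: 010101000111111110001 → 0, fb=0
22: 101010001111111100010 → 1, fb=0
23: 010100011111111000100 → 0, fb=0
24: 101000111111110001000 → 1, fb=0
25: 010001111111100010000 → 0, fb=0
26: 100011111111000100000 → 1, fb=1
27: 000111111110001000001 → 0, fb=0
28: 001111111100010000010 → 0, fb=1
29: 011111111000100000101 → 0, fb=1
30: 111111110001000001011 → 1, fb=0
31: 111111100010000010110 → 1, fb=0
32: 111111000100000101100 → 1, fb=0
33: 111110001000001011000 → 1, fb=0
34: 111100010000010110000 → 1, fb=0
35: 111000100000101100000 → 1, fb=0
36: 110001000001011000000 → 1, fb=1
37: 100010000010110000001 → 1, fb=1
38: 000100000101100000011 → 0, fb=0
39: 001000001011000000110 → 0, fb=1
40: 010000010110000001101 → 0, fb=0
41: 100000101100000011010 → 1, fb=1
42: 000001011000000110101 → 0, fb=0
43: 000010110000001101010 → 0, fb=0
44: 000101100000011010100 → 0, fb=0
45: 001011000000110101000 → 0, fb=1
46: 010110000001101010001 → 0, fb=0
47: 101100000011010100010 → 1, fb=0
48: 011000000110101000100 → 0, fb=1
49: 110000001101010001001 → 1, fb=1
50: 100000011010100010011 → 1, fb=1
51: 000000110101000100111 → 0, fb=0
52: 000001101010001001110 → 0, fb=0
53: 000011010100010011100 → 0, fb=0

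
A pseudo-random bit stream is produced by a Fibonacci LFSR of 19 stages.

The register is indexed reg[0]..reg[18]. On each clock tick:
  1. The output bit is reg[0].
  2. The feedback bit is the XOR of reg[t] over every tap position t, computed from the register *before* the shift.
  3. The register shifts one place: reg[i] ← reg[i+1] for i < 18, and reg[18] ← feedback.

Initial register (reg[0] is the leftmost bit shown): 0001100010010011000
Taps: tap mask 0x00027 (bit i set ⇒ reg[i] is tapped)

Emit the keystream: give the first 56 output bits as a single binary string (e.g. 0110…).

k : reg_k → out_k, fb_k
0: 0001100010010011000 → 0, fb=0
1: 0011000100100110000 → 0, fb=1
2: 0110001001001100001 → 0, fb=0
3: 1100010010011000010 → 1, fb=1
4: 1000100100110000101 → 1, fb=1
5: 0001001001100001011 → 0, fb=0
6: 0010010011000010110 → 0, fb=0
7: 0100100110000101100 → 0, fb=1
8: 1001001100001011001 → 1, fb=1
9: 0010011000010110011 → 0, fb=0
10: 0100110000101100110 → 0, fb=0
11: 1001100001011001100 → 1, fb=1
12: 0011000010110011001 → 0, fb=1
13: 0110000101100110011 → 0, fb=0
14: 1100001011001100110 → 1, fb=0
15: 1000010110011001100 → 1, fb=0
16: 0000101100110011000 → 0, fb=0
17: 0001011001100110000 → 0, fb=1
18: 0010110011001100001 → 0, fb=0
19: 0101100110011000010 → 0, fb=1
20: 1011001100110000101 → 1, fb=0
21: 0110011001100001010 → 0, fb=1
22: 1100110011000010101 → 1, fb=1
23: 1001100110000101011 → 1, fb=1
24: 0011001100001010111 → 0, fb=1
25: 0110011000010101111 → 0, fb=1
26: 1100110000101011111 → 1, fb=1
27: 1001100001010111111 → 1, fb=1
28: 0011000010101111111 → 0, fb=1
29: 0110000101011111111 → 0, fb=0
30: 1100001010111111110 → 1, fb=0
31: 1000010101111111100 → 1, fb=0
32: 0000101011111111000 → 0, fb=0
33: 0001010111111110000 → 0, fb=1
34: 0010101111111100001 → 0, fb=1
35: 0101011111111000011 → 0, fb=0
36: 1010111111110000110 → 1, fb=1
37: 0101111111100001101 → 0, fb=0
38: 1011111111000011010 → 1, fb=1
39: 0111111110000110101 → 0, fb=1
40: 1111111100001101011 → 1, fb=0
41: 1111111000011010110 → 1, fb=0
42: 1111110000110101100 → 1, fb=0
43: 1111100001101011000 → 1, fb=1
44: 1111000011010110001 → 1, fb=1
45: 1110000110101100011 → 1, fb=1
46: 1100001101011000111 → 1, fb=0
47: 1000011010110001110 → 1, fb=0
48: 0000110101100011100 → 0, fb=1
49: 0001101011000111001 → 0, fb=0
50: 0011010110001110010 → 0, fb=0
51: 0110101100011100100 → 0, fb=0
52: 1101011000111001000 → 1, fb=1
53: 1010110001110010001 → 1, fb=1
54: 0101100011100100011 → 0, fb=1
55: 1011000111001000111 → 1, fb=0

00011000100100110000101100110011000010101111111100001101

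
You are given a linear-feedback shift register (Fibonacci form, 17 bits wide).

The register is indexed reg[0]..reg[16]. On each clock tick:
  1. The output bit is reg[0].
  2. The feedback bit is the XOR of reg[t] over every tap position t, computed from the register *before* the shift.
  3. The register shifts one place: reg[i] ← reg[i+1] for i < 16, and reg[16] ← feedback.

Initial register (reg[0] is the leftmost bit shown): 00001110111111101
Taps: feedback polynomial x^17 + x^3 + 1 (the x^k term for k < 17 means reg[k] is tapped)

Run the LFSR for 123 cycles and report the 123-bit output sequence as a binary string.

tick  register→output (feedback)
  0  00001110111111101→0 (0)
  1  00011101111111010→0 (1)
  2  00111011111110101→0 (1)
  3  01110111111101011→0 (1)
  4  11101111111010111→1 (1)
  5  11011111110101111→1 (0)
  6  10111111101011110→1 (0)
  7  01111111010111100→0 (1)
  8  11111110101111001→1 (0)
  9  11111101011110010→1 (0)
 10  11111010111100100→1 (0)
 11  11110101111001000→1 (0)
 12  11101011110010000→1 (1)
 13  11010111100100001→1 (0)
 14  10101111001000010→1 (1)
 15  01011110010000101→0 (1)
 16  10111100100001011→1 (0)
 17  01111001000010110→0 (1)
 18  11110010000101101→1 (0)
 19  11100100001011010→1 (1)
 20  11001000010110101→1 (1)
 21  10010000101101011→1 (0)
 22  00100001011010110→0 (0)
 23  01000010110101100→0 (0)
 24  10000101101011000→1 (1)
 25  00001011010110001→0 (0)
 26  00010110101100010→0 (1)
 27  00101101011000101→0 (0)
 28  01011010110001010→0 (1)
 29  10110101100010101→1 (0)
 30  01101011000101010→0 (0)
 31  11010110001010100→1 (0)
 32  10101100010101000→1 (1)
 33  01011000101010001→0 (1)
 34  10110001010100011→1 (0)
 35  01100010101000110→0 (0)
 36  11000101010001100→1 (1)
 37  10001010100011001→1 (1)
 38  00010101000110011→0 (1)
 39  00101010001100111→0 (0)
 40  01010100011001110→0 (1)
 41  10101000110011101→1 (1)
 42  01010001100111011→0 (1)
 43  10100011001110111→1 (1)
 44  01000110011101111→0 (0)
 45  10001100111011110→1 (1)
 46  00011001110111101→0 (1)
 47  00110011101111011→0 (1)
 48  01100111011110111→0 (0)
 49  11001110111101110→1 (1)
 50  10011101111011101→1 (0)
 51  00111011110111010→0 (1)
 52  01110111101110101→0 (1)
 53  11101111011101011→1 (1)
 54  11011110111010111→1 (0)
 55  10111101110101110→1 (0)
 56  01111011101011100→0 (1)
 57  11110111010111001→1 (0)
 58  11101110101110010→1 (1)
 59  11011101011100101→1 (0)
 60  10111010111001010→1 (0)
 61  01110101110010100→0 (1)
 62  11101011100101001→1 (1)
 63  11010111001010011→1 (0)
 64  10101110010100110→1 (1)
 65  01011100101001101→0 (1)
 66  10111001010011011→1 (0)
 67  01110010100110110→0 (1)
 68  11100101001101101→1 (1)
 69  11001010011011011→1 (1)
 70  10010100110110111→1 (0)
 71  00101001101101110→0 (0)
 72  01010011011011100→0 (1)
 73  10100110110111001→1 (1)
 74  01001101101110011→0 (0)
 75  10011011011100110→1 (0)
 76  00110110111001100→0 (1)
 77  01101101110011001→0 (0)
 78  11011011100110010→1 (0)
 79  10110111001100100→1 (0)
 80  01101110011001000→0 (0)
 81  11011100110010000→1 (0)
 82  10111001100100000→1 (0)
 83  01110011001000000→0 (1)
 84  11100110010000001→1 (1)
 85  11001100100000011→1 (1)
 86  10011001000000111→1 (0)
 87  00110010000001110→0 (1)
 88  01100100000011101→0 (0)
 89  11001000000111010→1 (1)
 90  10010000001110101→1 (0)
 91  00100000011101010→0 (0)
 92  01000000111010100→0 (0)
 93  10000001110101000→1 (1)
 94  00000011101010001→0 (0)
 95  00000111010100010→0 (0)
 96  00001110101000100→0 (0)
 97  00011101010001000→0 (1)
 98  00111010100010001→0 (1)
 99  01110101000100011→0 (1)
100  11101010001000111→1 (1)
101  11010100010001111→1 (0)
102  10101000100011110→1 (1)
103  01010001000111101→0 (1)
104  10100010001111011→1 (1)
105  01000100011110111→0 (0)
106  10001000111101110→1 (1)
107  00010001111011101→0 (1)
108  00100011110111011→0 (0)
109  01000111101110110→0 (0)
110  10001111011101100→1 (1)
111  00011110111011001→0 (1)
112  00111101110110011→0 (1)
113  01111011101100111→0 (1)
114  11110111011001111→1 (0)
115  11101110110011110→1 (1)
116  11011101100111101→1 (0)
117  10111011001111010→1 (0)
118  01110110011110100→0 (1)
119  11101100111101001→1 (1)
120  11011001111010011→1 (0)
121  10110011110100110→1 (0)
122  01100111101001100→0 (0)

000011101111111010111100100001011010110001010100011001110111101110101110010100110110111001100100000011101010001000111101110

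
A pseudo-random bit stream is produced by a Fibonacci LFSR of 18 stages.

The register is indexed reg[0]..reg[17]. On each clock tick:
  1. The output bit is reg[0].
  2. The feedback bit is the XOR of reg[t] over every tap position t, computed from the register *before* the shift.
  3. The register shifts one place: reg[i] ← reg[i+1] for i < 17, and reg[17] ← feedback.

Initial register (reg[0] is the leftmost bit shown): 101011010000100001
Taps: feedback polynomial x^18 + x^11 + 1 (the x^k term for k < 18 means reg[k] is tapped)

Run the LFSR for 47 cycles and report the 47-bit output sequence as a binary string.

10101101000010000111101110110101011101000000010

k : reg_k → out_k, fb_k
0: 101011010000100001 → 1, fb=1
1: 010110100001000011 → 0, fb=1
2: 101101000010000111 → 1, fb=1
3: 011010000100001111 → 0, fb=0
4: 110100001000011110 → 1, fb=1
5: 101000010000111101 → 1, fb=1
6: 010000100001111011 → 0, fb=1
7: 100001000011110111 → 1, fb=0
8: 000010000111101110 → 0, fb=1
9: 000100001111011101 → 0, fb=1
10: 001000011110111011 → 0, fb=0
11: 010000111101110110 → 0, fb=1
12: 100001111011101101 → 1, fb=0
13: 000011110111011010 → 0, fb=1
14: 000111101110110101 → 0, fb=0
15: 001111011101101010 → 0, fb=1
16: 011110111011010101 → 0, fb=1
17: 111101110110101011 → 1, fb=1
18: 111011101101010111 → 1, fb=0
19: 110111011010101110 → 1, fb=1
20: 101110110101011101 → 1, fb=0
21: 011101101010111010 → 0, fb=0
22: 111011010101110100 → 1, fb=0
23: 110110101011101000 → 1, fb=0
24: 101101010111010000 → 1, fb=0
25: 011010101110100000 → 0, fb=0
26: 110101011101000000 → 1, fb=0
27: 101010111010000000 → 1, fb=1
28: 010101110100000001 → 0, fb=0
29: 101011101000000010 → 1, fb=1
30: 010111010000000101 → 0, fb=0
31: 101110100000001010 → 1, fb=1
32: 011101000000010101 → 0, fb=0
33: 111010000000101010 → 1, fb=1
34: 110100000001010101 → 1, fb=0
35: 101000000010101010 → 1, fb=1
36: 010000000101010101 → 0, fb=1
37: 100000001010101011 → 1, fb=1
38: 000000010101010111 → 0, fb=1
39: 000000101010101111 → 0, fb=0
40: 000001010101011110 → 0, fb=1
41: 000010101010111101 → 0, fb=0
42: 000101010101111010 → 0, fb=1
43: 001010101011110101 → 0, fb=1
44: 010101010111101011 → 0, fb=1
45: 101010101111010111 → 1, fb=0
46: 010101011110101110 → 0, fb=0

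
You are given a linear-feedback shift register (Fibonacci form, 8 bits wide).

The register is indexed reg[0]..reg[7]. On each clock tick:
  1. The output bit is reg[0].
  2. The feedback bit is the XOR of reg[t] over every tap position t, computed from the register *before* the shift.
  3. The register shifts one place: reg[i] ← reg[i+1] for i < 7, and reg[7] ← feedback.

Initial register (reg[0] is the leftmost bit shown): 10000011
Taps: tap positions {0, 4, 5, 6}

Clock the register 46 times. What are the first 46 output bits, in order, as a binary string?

1000001100010101100110010111111011110011011101

k : reg_k → out_k, fb_k
0: 10000011 → 1, fb=0
1: 00000110 → 0, fb=0
2: 00001100 → 0, fb=0
3: 00011000 → 0, fb=1
4: 00110001 → 0, fb=0
5: 01100010 → 0, fb=1
6: 11000101 → 1, fb=0
7: 10001010 → 1, fb=1
8: 00010101 → 0, fb=1
9: 00101011 → 0, fb=0
10: 01010110 → 0, fb=0
11: 10101100 → 1, fb=1
12: 01011001 → 0, fb=1
13: 10110011 → 1, fb=0
14: 01100110 → 0, fb=0
15: 11001100 → 1, fb=1
16: 10011001 → 1, fb=0
17: 00110010 → 0, fb=1
18: 01100101 → 0, fb=1
19: 11001011 → 1, fb=1
20: 10010111 → 1, fb=1
21: 00101111 → 0, fb=1
22: 01011111 → 0, fb=1
23: 10111111 → 1, fb=0
24: 01111110 → 0, fb=1
25: 11111101 → 1, fb=1
26: 11111011 → 1, fb=1
27: 11110111 → 1, fb=1
28: 11101111 → 1, fb=0
29: 11011110 → 1, fb=0
30: 10111100 → 1, fb=1
31: 01111001 → 0, fb=1
32: 11110011 → 1, fb=0
33: 11100110 → 1, fb=1
34: 11001101 → 1, fb=1
35: 10011011 → 1, fb=1
36: 00110111 → 0, fb=0
37: 01101110 → 0, fb=1
38: 11011101 → 1, fb=1
39: 10111011 → 1, fb=1
40: 01110111 → 0, fb=0
41: 11101110 → 1, fb=0
42: 11011100 → 1, fb=1
43: 10111001 → 1, fb=0
44: 01110010 → 0, fb=1
45: 11100101 → 1, fb=0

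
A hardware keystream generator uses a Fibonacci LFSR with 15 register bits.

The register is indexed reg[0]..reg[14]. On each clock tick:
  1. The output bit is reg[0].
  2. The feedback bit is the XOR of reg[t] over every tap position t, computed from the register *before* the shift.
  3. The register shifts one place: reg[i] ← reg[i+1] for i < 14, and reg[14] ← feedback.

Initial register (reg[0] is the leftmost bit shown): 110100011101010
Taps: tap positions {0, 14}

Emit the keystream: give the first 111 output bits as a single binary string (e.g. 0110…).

step | reg (before) | out | fb
   0 | 110100011101010 | 1 | 1
   1 | 101000111010101 | 1 | 0
   2 | 010001110101010 | 0 | 0
   3 | 100011101010100 | 1 | 1
   4 | 000111010101001 | 0 | 1
   5 | 001110101010011 | 0 | 1
   6 | 011101010100111 | 0 | 1
   7 | 111010101001111 | 1 | 0
   8 | 110101010011110 | 1 | 1
   9 | 101010100111101 | 1 | 0
  10 | 010101001111010 | 0 | 0
  11 | 101010011110100 | 1 | 1
  12 | 010100111101001 | 0 | 1
  13 | 101001111010011 | 1 | 0
  14 | 010011110100110 | 0 | 0
  15 | 100111101001100 | 1 | 1
  16 | 001111010011001 | 0 | 1
  17 | 011110100110011 | 0 | 1
  18 | 111101001100111 | 1 | 0
  19 | 111010011001110 | 1 | 1
  20 | 110100110011101 | 1 | 0
  21 | 101001100111010 | 1 | 1
  22 | 010011001110101 | 0 | 1
  23 | 100110011101011 | 1 | 0
  24 | 001100111010110 | 0 | 0
  25 | 011001110101100 | 0 | 0
  26 | 110011101011000 | 1 | 1
  27 | 100111010110001 | 1 | 0
  28 | 001110101100010 | 0 | 0
  29 | 011101011000100 | 0 | 0
  30 | 111010110001000 | 1 | 1
  31 | 110101100010001 | 1 | 0
  32 | 101011000100010 | 1 | 1
  33 | 010110001000101 | 0 | 1
  34 | 101100010001011 | 1 | 0
  35 | 011000100010110 | 0 | 0
  36 | 110001000101100 | 1 | 1
  37 | 100010001011001 | 1 | 0
  38 | 000100010110010 | 0 | 0
  39 | 001000101100100 | 0 | 0
  40 | 010001011001000 | 0 | 0
  41 | 100010110010000 | 1 | 1
  42 | 000101100100001 | 0 | 1
  43 | 001011001000011 | 0 | 1
  44 | 010110010000111 | 0 | 1
  45 | 101100100001111 | 1 | 0
  46 | 011001000011110 | 0 | 0
  47 | 110010000111100 | 1 | 1
  48 | 100100001111001 | 1 | 0
  49 | 001000011110010 | 0 | 0
  50 | 010000111100100 | 0 | 0
  51 | 100001111001000 | 1 | 1
  52 | 000011110010001 | 0 | 1
  53 | 000111100100011 | 0 | 1
  54 | 001111001000111 | 0 | 1
  55 | 011110010001111 | 0 | 1
  56 | 111100100011111 | 1 | 0
  57 | 111001000111110 | 1 | 1
  58 | 110010001111101 | 1 | 0
  59 | 100100011111010 | 1 | 1
  60 | 001000111110101 | 0 | 1
  61 | 010001111101011 | 0 | 1
  62 | 100011111010111 | 1 | 0
  63 | 000111110101110 | 0 | 0
  64 | 001111101011100 | 0 | 0
  65 | 011111010111000 | 0 | 0
  66 | 111110101110000 | 1 | 1
  67 | 111101011100001 | 1 | 0
  68 | 111010111000010 | 1 | 1
  69 | 110101110000101 | 1 | 0
  70 | 101011100001010 | 1 | 1
  71 | 010111000010101 | 0 | 1
  72 | 101110000101011 | 1 | 0
  73 | 011100001010110 | 0 | 0
  74 | 111000010101100 | 1 | 1
  75 | 110000101011001 | 1 | 0
  76 | 100001010110010 | 1 | 1
  77 | 000010101100101 | 0 | 1
  78 | 000101011001011 | 0 | 1
  79 | 001010110010111 | 0 | 1
  80 | 010101100101111 | 0 | 1
  81 | 101011001011111 | 1 | 0
  82 | 010110010111110 | 0 | 0
  83 | 101100101111100 | 1 | 1
  84 | 011001011111001 | 0 | 1
  85 | 110010111110011 | 1 | 0
  86 | 100101111100110 | 1 | 1
  87 | 001011111001101 | 0 | 1
  88 | 010111110011011 | 0 | 1
  89 | 101111100110111 | 1 | 0
  90 | 011111001101110 | 0 | 0
  91 | 111110011011100 | 1 | 1
  92 | 111100110111001 | 1 | 0
  93 | 111001101110010 | 1 | 1
  94 | 110011011100101 | 1 | 0
  95 | 100110111001010 | 1 | 1
  96 | 001101110010101 | 0 | 1
  97 | 011011100101011 | 0 | 1
  98 | 110111001010111 | 1 | 0
  99 | 101110010101110 | 1 | 1
 100 | 011100101011101 | 0 | 1
 101 | 111001010111011 | 1 | 0
 102 | 110010101110110 | 1 | 1
 103 | 100101011101101 | 1 | 0
 104 | 001010111011010 | 0 | 0
 105 | 010101110110100 | 0 | 0
 106 | 101011101101000 | 1 | 1
 107 | 010111011010001 | 0 | 1
 108 | 101110110100011 | 1 | 0
 109 | 011101101000110 | 0 | 0
 110 | 111011010001100 | 1 | 1

110100011101010100111101001100111010110001000101100100001111001000111110101110000101011001011111001101110010101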